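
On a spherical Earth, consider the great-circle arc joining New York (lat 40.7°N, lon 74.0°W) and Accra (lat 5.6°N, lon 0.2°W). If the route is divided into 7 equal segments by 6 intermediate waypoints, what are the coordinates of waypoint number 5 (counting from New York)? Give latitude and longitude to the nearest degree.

≈ lat 19°N, lon 17°W

From cos δ = sin φ₁ sin φ₂ + cos φ₁ cos φ₂ cos Δλ, the central angle is δ ≈ 1.293 rad (74.1°).
Interpolate at f = 5/7 with slerp weights a = sin((1−f)δ)/sin δ ≈ 0.375, b = sin(fδ)/sin δ ≈ 0.830.
p = a·p₁ + b·p₂ ≈ (0.904, -0.277, 0.326); φ = arcsin(p_z) ≈ 19.01°, λ = atan2(p_y, p_x) ≈ -17.01°.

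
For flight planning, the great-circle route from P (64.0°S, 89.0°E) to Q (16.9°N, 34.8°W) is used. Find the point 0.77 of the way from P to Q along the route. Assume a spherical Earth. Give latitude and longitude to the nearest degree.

Convert each endpoint to a unit vector on the sphere (x = cos φ cos λ, y = cos φ sin λ, z = sin φ).
The central angle between the endpoints is δ = arccos(p₁·p₂) ≈ 2.088 rad (119.6°).
Interpolate at f = 0.77 with slerp weights a = sin((1−f)δ)/sin δ ≈ 0.532, b = sin(fδ)/sin δ ≈ 1.150.
p = a·p₁ + b·p₂ ≈ (0.907, -0.395, -0.144); φ = arcsin(p_z) ≈ -8.25°, λ = atan2(p_y, p_x) ≈ -23.52°.

≈ (8°S, 24°W)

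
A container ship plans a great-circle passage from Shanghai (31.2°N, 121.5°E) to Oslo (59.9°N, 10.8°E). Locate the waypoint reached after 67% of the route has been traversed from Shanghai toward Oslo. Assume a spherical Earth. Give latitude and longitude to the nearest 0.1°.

≈ (64.4°N, 62.8°E)

Write both endpoints as unit vectors p₁, p₂ with components (cos φ cos λ, cos φ sin λ, sin φ).
The central angle between the endpoints is δ = arccos(p₁·p₂) ≈ 1.270 rad (72.8°).
Interpolate at f = 0.67 with slerp weights a = sin((1−f)δ)/sin δ ≈ 0.426, b = sin(fδ)/sin δ ≈ 0.787.
p = a·p₁ + b·p₂ ≈ (0.197, 0.385, 0.902); φ = arcsin(p_z) ≈ 64.38°, λ = atan2(p_y, p_x) ≈ 62.84°.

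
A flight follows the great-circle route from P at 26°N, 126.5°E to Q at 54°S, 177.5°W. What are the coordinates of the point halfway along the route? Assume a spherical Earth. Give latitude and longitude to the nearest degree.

≈ 16°S, 148°E

Convert each endpoint to a unit vector on the sphere (x = cos φ cos λ, y = cos φ sin λ, z = sin φ).
The central angle between the endpoints is δ = arccos(p₁·p₂) ≈ 1.630 rad (93.4°).
Interpolate at f = 1/2 with slerp weights a = sin((1−f)δ)/sin δ ≈ 0.729, b = sin(fδ)/sin δ ≈ 0.729.
p = a·p₁ + b·p₂ ≈ (-0.818, 0.508, -0.270); φ = arcsin(p_z) ≈ -15.68°, λ = atan2(p_y, p_x) ≈ 148.15°.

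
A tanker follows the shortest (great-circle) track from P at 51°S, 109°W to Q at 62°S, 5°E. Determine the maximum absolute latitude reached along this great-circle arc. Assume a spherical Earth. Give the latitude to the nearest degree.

The great circle lies in the plane with unit normal n̂ = (p₁ × p₂)/|p₁ × p₂|.
Here n̂_z ≈ +0.327; the vertex latitude is φ_max = arccos|n̂_z| ≈ 70.9°.
Check via Clairaut: cos φ_max = |cos φ₁| · sin C = cos(51.0°)·sin(148.7°) ≈ 0.327, again giving ≈ 70.9°.

≈ 71°S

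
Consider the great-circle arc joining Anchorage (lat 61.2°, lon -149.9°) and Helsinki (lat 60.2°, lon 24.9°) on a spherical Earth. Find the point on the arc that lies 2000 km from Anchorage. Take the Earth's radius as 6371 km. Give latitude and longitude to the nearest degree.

≈ lat 79°, lon -145°

The haversine formula gives a central angle δ ≈ 1.022 rad (58.5°) between the endpoints. The total great-circle distance is δ·R ≈ 1.022 × 6371 ≈ 6509 km, so the target fraction is f = 2000/6509 ≈ 0.307.
Interpolate at f ≈ 0.307 with slerp weights a = sin((1−f)δ)/sin δ ≈ 0.762, b = sin(fδ)/sin δ ≈ 0.362.
p = a·p₁ + b·p₂ ≈ (-0.154, -0.108, 0.982); φ = arcsin(p_z) ≈ 79.12°, λ = atan2(p_y, p_x) ≈ -144.94°.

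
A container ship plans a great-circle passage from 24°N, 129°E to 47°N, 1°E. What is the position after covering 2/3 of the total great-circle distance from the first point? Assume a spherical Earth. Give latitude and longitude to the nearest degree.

The haversine formula gives a central angle δ ≈ 1.657 rad (94.9°) between the endpoints.
Interpolate at f = 2/3 with slerp weights a = sin((1−f)δ)/sin δ ≈ 0.527, b = sin(fδ)/sin δ ≈ 0.897.
p = a·p₁ + b·p₂ ≈ (0.309, 0.385, 0.870); φ = arcsin(p_z) ≈ 60.46°, λ = atan2(p_y, p_x) ≈ 51.25°.

≈ 60°N, 51°E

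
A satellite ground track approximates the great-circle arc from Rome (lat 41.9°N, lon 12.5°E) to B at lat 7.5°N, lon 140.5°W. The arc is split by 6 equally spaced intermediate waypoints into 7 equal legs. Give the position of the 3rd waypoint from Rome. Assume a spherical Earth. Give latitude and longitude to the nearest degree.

Write both endpoints as unit vectors p₁, p₂ with components (cos φ cos λ, cos φ sin λ, sin φ).
The central angle between the endpoints is δ = arccos(p₁·p₂) ≈ 2.178 rad (124.8°).
Interpolate at f = 3/7 with slerp weights a = sin((1−f)δ)/sin δ ≈ 1.153, b = sin(fδ)/sin δ ≈ 0.978.
p = a·p₁ + b·p₂ ≈ (0.090, -0.431, 0.898); φ = arcsin(p_z) ≈ 63.87°, λ = atan2(p_y, p_x) ≈ -78.27°.

≈ lat 64°N, lon 78°W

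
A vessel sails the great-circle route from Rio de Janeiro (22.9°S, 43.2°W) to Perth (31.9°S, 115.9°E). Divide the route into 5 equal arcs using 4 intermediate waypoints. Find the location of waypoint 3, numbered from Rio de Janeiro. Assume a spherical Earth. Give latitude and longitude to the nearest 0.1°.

The haversine formula gives a central angle δ ≈ 2.123 rad (121.7°) between the endpoints.
Interpolate at f = 3/5 with slerp weights a = sin((1−f)δ)/sin δ ≈ 0.882, b = sin(fδ)/sin δ ≈ 1.124.
p = a·p₁ + b·p₂ ≈ (0.176, 0.302, -0.937); φ = arcsin(p_z) ≈ -69.56°, λ = atan2(p_y, p_x) ≈ 59.78°.

≈ 69.6°S, 59.8°E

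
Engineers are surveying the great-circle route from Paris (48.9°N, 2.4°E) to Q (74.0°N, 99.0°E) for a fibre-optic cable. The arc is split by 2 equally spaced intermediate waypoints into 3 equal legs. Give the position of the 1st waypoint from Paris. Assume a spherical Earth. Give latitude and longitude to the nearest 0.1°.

≈ (62.3°N, 14.9°E)

Write both endpoints as unit vectors p₁, p₂ with components (cos φ cos λ, cos φ sin λ, sin φ).
The central angle between the endpoints is δ = arccos(p₁·p₂) ≈ 0.790 rad (45.3°).
Interpolate at f = 1/3 with slerp weights a = sin((1−f)δ)/sin δ ≈ 0.708, b = sin(fδ)/sin δ ≈ 0.366.
p = a·p₁ + b·p₂ ≈ (0.449, 0.119, 0.886); φ = arcsin(p_z) ≈ 62.32°, λ = atan2(p_y, p_x) ≈ 14.87°.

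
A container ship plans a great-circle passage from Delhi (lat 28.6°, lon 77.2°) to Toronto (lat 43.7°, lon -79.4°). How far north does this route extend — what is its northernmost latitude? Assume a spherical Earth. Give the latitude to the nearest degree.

≈ 75°

The great circle lies in the plane with unit normal n̂ = (p₁ × p₂)/|p₁ × p₂|.
Here n̂_z ≈ -0.260; the vertex latitude is φ_max = arccos|n̂_z| ≈ 74.9°.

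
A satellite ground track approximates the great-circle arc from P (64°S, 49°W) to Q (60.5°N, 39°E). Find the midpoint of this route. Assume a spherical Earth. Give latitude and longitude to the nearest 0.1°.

≈ (2.4°S, 1.8°W)

Write both endpoints as unit vectors p₁, p₂ with components (cos φ cos λ, cos φ sin λ, sin φ).
The central angle between the endpoints is δ = arccos(p₁·p₂) ≈ 2.457 rad (140.8°).
Interpolate at f = 1/2 with slerp weights a = sin((1−f)δ)/sin δ ≈ 1.490, b = sin(fδ)/sin δ ≈ 1.490.
p = a·p₁ + b·p₂ ≈ (0.999, -0.031, -0.042); φ = arcsin(p_z) ≈ -2.43°, λ = atan2(p_y, p_x) ≈ -1.79°.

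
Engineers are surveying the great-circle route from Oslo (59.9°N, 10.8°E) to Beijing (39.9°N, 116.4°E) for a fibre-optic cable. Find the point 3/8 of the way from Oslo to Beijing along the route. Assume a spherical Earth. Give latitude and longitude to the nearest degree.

Write both endpoints as unit vectors p₁, p₂ with components (cos φ cos λ, cos φ sin λ, sin φ).
The central angle between the endpoints is δ = arccos(p₁·p₂) ≈ 1.102 rad (63.2°).
Interpolate at f = 3/8 with slerp weights a = sin((1−f)δ)/sin δ ≈ 0.713, b = sin(fδ)/sin δ ≈ 0.450.
p = a·p₁ + b·p₂ ≈ (0.197, 0.376, 0.905); φ = arcsin(p_z) ≈ 64.85°, λ = atan2(p_y, p_x) ≈ 62.32°.

≈ 65°N, 62°E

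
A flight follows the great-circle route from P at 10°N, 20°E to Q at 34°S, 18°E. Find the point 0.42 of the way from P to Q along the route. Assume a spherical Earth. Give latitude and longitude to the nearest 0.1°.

Convert each endpoint to a unit vector on the sphere (x = cos φ cos λ, y = cos φ sin λ, z = sin φ).
The central angle between the endpoints is δ = arccos(p₁·p₂) ≈ 0.769 rad (44.0°).
Interpolate at f = 0.42 with slerp weights a = sin((1−f)δ)/sin δ ≈ 0.620, b = sin(fδ)/sin δ ≈ 0.456.
p = a·p₁ + b·p₂ ≈ (0.934, 0.326, -0.147); φ = arcsin(p_z) ≈ -8.48°, λ = atan2(p_y, p_x) ≈ 19.24°.

≈ 8.5°S, 19.2°E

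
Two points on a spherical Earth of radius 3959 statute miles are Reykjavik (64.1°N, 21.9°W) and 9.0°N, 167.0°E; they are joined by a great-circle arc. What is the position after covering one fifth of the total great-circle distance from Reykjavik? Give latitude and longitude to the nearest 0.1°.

Write both endpoints as unit vectors p₁, p₂ with components (cos φ cos λ, cos φ sin λ, sin φ).
The central angle between the endpoints is δ = arccos(p₁·p₂) ≈ 1.860 rad (106.6°).
Interpolate at f = 1/5 with slerp weights a = sin((1−f)δ)/sin δ ≈ 1.040, b = sin(fδ)/sin δ ≈ 0.379.
p = a·p₁ + b·p₂ ≈ (0.056, -0.085, 0.995); φ = arcsin(p_z) ≈ 84.14°, λ = atan2(p_y, p_x) ≈ -56.48°.

≈ 84.1°N, 56.5°W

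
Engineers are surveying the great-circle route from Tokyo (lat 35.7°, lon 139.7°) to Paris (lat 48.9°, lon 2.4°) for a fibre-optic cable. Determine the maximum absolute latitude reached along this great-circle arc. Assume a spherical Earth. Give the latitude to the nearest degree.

≈ 69°

The great circle lies in the plane with unit normal n̂ = (p₁ × p₂)/|p₁ × p₂|.
Here n̂_z ≈ -0.362; the vertex latitude is φ_max = arccos|n̂_z| ≈ 68.7°.
Check via Clairaut: cos φ_max = |cos φ₁| · sin C = cos(35.7°)·sin(26.5°) ≈ 0.362, again giving ≈ 68.7°.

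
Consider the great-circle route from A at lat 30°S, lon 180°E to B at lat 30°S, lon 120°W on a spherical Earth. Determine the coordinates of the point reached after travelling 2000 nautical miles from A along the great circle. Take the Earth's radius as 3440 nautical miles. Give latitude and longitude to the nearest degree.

≈ lat 33°S, lon 141°W

From cos δ = sin φ₁ sin φ₂ + cos φ₁ cos φ₂ cos Δλ, the central angle is δ ≈ 0.896 rad (51.3°). The total great-circle distance is δ·R ≈ 0.896 × 3440 ≈ 3081 nmi, so the target fraction is f = 2000/3081 ≈ 0.649.
Interpolate at f ≈ 0.649 with slerp weights a = sin((1−f)δ)/sin δ ≈ 0.396, b = sin(fδ)/sin δ ≈ 0.704.
p = a·p₁ + b·p₂ ≈ (-0.648, -0.528, -0.550); φ = arcsin(p_z) ≈ -33.35°, λ = atan2(p_y, p_x) ≈ -140.83°.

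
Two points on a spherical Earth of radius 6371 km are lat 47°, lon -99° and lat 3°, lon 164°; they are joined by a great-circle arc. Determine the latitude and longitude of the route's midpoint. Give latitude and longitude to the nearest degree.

≈ lat 35°, lon -160°

Write both endpoints as unit vectors p₁, p₂ with components (cos φ cos λ, cos φ sin λ, sin φ).
The central angle between the endpoints is δ = arccos(p₁·p₂) ≈ 1.616 rad (92.6°).
Interpolate at f = 1/2 with slerp weights a = sin((1−f)δ)/sin δ ≈ 0.723, b = sin(fδ)/sin δ ≈ 0.723.
p = a·p₁ + b·p₂ ≈ (-0.772, -0.288, 0.567); φ = arcsin(p_z) ≈ 34.54°, λ = atan2(p_y, p_x) ≈ -159.52°.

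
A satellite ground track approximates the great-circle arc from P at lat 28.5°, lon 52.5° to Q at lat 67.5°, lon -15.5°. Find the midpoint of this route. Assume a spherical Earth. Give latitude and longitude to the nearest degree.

≈ lat 52°, lon 33°

The haversine formula gives a central angle δ ≈ 0.968 rad (55.5°) between the endpoints.
Interpolate at f = 1/2 with slerp weights a = sin((1−f)δ)/sin δ ≈ 0.565, b = sin(fδ)/sin δ ≈ 0.565.
p = a·p₁ + b·p₂ ≈ (0.511, 0.336, 0.791); φ = arcsin(p_z) ≈ 52.32°, λ = atan2(p_y, p_x) ≈ 33.36°.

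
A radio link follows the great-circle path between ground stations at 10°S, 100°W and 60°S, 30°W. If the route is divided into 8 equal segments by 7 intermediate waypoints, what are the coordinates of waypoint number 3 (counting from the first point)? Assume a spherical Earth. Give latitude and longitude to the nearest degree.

≈ 33°S, 85°W

Write both endpoints as unit vectors p₁, p₂ with components (cos φ cos λ, cos φ sin λ, sin φ).
The central angle between the endpoints is δ = arccos(p₁·p₂) ≈ 1.246 rad (71.4°).
Interpolate at f = 3/8 with slerp weights a = sin((1−f)δ)/sin δ ≈ 0.741, b = sin(fδ)/sin δ ≈ 0.475.
p = a·p₁ + b·p₂ ≈ (0.079, -0.838, -0.540); φ = arcsin(p_z) ≈ -32.71°, λ = atan2(p_y, p_x) ≈ -84.61°.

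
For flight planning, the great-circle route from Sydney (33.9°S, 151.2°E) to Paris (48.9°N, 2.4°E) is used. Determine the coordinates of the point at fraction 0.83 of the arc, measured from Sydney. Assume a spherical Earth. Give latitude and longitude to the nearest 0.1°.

≈ 51.5°N, 43.2°E

From cos δ = sin φ₁ sin φ₂ + cos φ₁ cos φ₂ cos Δλ, the central angle is δ ≈ 2.662 rad (152.5°).
Interpolate at f = 0.83 with slerp weights a = sin((1−f)δ)/sin δ ≈ 0.947, b = sin(fδ)/sin δ ≈ 1.739.
p = a·p₁ + b·p₂ ≈ (0.454, 0.426, 0.783); φ = arcsin(p_z) ≈ 51.49°, λ = atan2(p_y, p_x) ≈ 43.23°.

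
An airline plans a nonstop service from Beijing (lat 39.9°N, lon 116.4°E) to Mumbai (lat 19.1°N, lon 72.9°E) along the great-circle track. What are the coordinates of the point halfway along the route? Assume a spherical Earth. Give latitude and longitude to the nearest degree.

Write both endpoints as unit vectors p₁, p₂ with components (cos φ cos λ, cos φ sin λ, sin φ).
The central angle between the endpoints is δ = arccos(p₁·p₂) ≈ 0.744 rad (42.6°).
Interpolate at f = 1/2 with slerp weights a = sin((1−f)δ)/sin δ ≈ 0.537, b = sin(fδ)/sin δ ≈ 0.537.
p = a·p₁ + b·p₂ ≈ (-0.034, 0.854, 0.520); φ = arcsin(p_z) ≈ 31.33°, λ = atan2(p_y, p_x) ≈ 92.28°.

≈ lat 31°N, lon 92°E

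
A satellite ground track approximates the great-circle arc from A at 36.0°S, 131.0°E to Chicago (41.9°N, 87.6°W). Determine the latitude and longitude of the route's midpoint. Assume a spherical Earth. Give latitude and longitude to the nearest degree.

Convert each endpoint to a unit vector on the sphere (x = cos φ cos λ, y = cos φ sin λ, z = sin φ).
The central angle between the endpoints is δ = arccos(p₁·p₂) ≈ 2.612 rad (149.7°).
Interpolate at f = 1/2 with slerp weights a = sin((1−f)δ)/sin δ ≈ 1.911, b = sin(fδ)/sin δ ≈ 1.911.
p = a·p₁ + b·p₂ ≈ (-0.955, -0.254, 0.153); φ = arcsin(p_z) ≈ 8.80°, λ = atan2(p_y, p_x) ≈ -165.08°.

≈ 9°N, 165°W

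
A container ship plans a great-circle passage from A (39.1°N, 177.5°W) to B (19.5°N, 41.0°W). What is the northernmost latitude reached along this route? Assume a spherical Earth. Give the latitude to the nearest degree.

≈ 58°N

The great circle lies in the plane with unit normal n̂ = (p₁ × p₂)/|p₁ × p₂|.
Here n̂_z ≈ +0.532; the vertex latitude is φ_max = arccos|n̂_z| ≈ 57.9°.
Check via Clairaut: cos φ_max = |cos φ₁| · sin C = cos(39.1°)·sin(43.2°) ≈ 0.532, again giving ≈ 57.9°.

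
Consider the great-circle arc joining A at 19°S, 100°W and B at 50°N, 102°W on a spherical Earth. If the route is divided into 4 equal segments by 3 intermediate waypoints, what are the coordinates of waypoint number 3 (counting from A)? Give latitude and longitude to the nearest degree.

Convert each endpoint to a unit vector on the sphere (x = cos φ cos λ, y = cos φ sin λ, z = sin φ).
The central angle between the endpoints is δ = arccos(p₁·p₂) ≈ 1.205 rad (69.0°).
Interpolate at f = 3/4 with slerp weights a = sin((1−f)δ)/sin δ ≈ 0.318, b = sin(fδ)/sin δ ≈ 0.841.
p = a·p₁ + b·p₂ ≈ (-0.165, -0.825, 0.541); φ = arcsin(p_z) ≈ 32.75°, λ = atan2(p_y, p_x) ≈ -101.29°.

≈ 33°N, 101°W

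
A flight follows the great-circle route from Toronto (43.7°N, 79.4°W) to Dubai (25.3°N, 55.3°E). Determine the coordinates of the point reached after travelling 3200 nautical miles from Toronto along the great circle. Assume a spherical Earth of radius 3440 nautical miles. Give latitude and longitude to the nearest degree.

≈ (59°N, 9°E)

Write both endpoints as unit vectors p₁, p₂ with components (cos φ cos λ, cos φ sin λ, sin φ).
The central angle between the endpoints is δ = arccos(p₁·p₂) ≈ 1.736 rad (99.5°). The total great-circle distance is δ·R ≈ 1.736 × 3440 ≈ 5972 nmi, so the target fraction is f = 3200/5972 ≈ 0.536.
Interpolate at f ≈ 0.536 with slerp weights a = sin((1−f)δ)/sin δ ≈ 0.731, b = sin(fδ)/sin δ ≈ 0.813.
p = a·p₁ + b·p₂ ≈ (0.516, 0.084, 0.853); φ = arcsin(p_z) ≈ 58.50°, λ = atan2(p_y, p_x) ≈ 9.30°.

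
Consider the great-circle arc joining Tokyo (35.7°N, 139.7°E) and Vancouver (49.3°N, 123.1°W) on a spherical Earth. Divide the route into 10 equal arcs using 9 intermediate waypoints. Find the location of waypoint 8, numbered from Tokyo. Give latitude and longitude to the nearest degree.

≈ (54°N, 144°W)

Write both endpoints as unit vectors p₁, p₂ with components (cos φ cos λ, cos φ sin λ, sin φ).
The central angle between the endpoints is δ = arccos(p₁·p₂) ≈ 1.185 rad (67.9°).
Interpolate at f = 8/10 with slerp weights a = sin((1−f)δ)/sin δ ≈ 0.253, b = sin(fδ)/sin δ ≈ 0.877.
p = a·p₁ + b·p₂ ≈ (-0.469, -0.346, 0.813); φ = arcsin(p_z) ≈ 54.35°, λ = atan2(p_y, p_x) ≈ -143.61°.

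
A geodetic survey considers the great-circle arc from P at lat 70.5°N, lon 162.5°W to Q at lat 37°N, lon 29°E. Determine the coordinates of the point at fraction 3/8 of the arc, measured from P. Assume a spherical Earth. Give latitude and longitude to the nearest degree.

Convert each endpoint to a unit vector on the sphere (x = cos φ cos λ, y = cos φ sin λ, z = sin φ).
The central angle between the endpoints is δ = arccos(p₁·p₂) ≈ 1.260 rad (72.2°).
Interpolate at f = 3/8 with slerp weights a = sin((1−f)δ)/sin δ ≈ 0.744, b = sin(fδ)/sin δ ≈ 0.478.
p = a·p₁ + b·p₂ ≈ (0.097, 0.110, 0.989); φ = arcsin(p_z) ≈ 81.55°, λ = atan2(p_y, p_x) ≈ 48.70°.

≈ lat 82°N, lon 49°E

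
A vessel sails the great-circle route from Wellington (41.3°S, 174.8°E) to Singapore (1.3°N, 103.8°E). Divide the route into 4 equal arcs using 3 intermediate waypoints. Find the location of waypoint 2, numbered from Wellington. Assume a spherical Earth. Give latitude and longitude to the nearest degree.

From cos δ = sin φ₁ sin φ₂ + cos φ₁ cos φ₂ cos Δλ, the central angle is δ ≈ 1.339 rad (76.7°).
Interpolate at f = 2/4 with slerp weights a = sin((1−f)δ)/sin δ ≈ 0.638, b = sin(fδ)/sin δ ≈ 0.638.
p = a·p₁ + b·p₂ ≈ (-0.629, 0.663, -0.406); φ = arcsin(p_z) ≈ -23.98°, λ = atan2(p_y, p_x) ≈ 133.52°.

≈ 24°S, 134°E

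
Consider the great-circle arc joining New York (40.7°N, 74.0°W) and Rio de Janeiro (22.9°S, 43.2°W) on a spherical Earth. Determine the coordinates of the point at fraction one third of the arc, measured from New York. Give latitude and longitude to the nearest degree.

From cos δ = sin φ₁ sin φ₂ + cos φ₁ cos φ₂ cos Δλ, the central angle is δ ≈ 1.217 rad (69.7°).
Interpolate at f = 1/3 with slerp weights a = sin((1−f)δ)/sin δ ≈ 0.773, b = sin(fδ)/sin δ ≈ 0.421.
p = a·p₁ + b·p₂ ≈ (0.444, -0.829, 0.340); φ = arcsin(p_z) ≈ 19.90°, λ = atan2(p_y, p_x) ≈ -61.81°.

≈ (20°N, 62°W)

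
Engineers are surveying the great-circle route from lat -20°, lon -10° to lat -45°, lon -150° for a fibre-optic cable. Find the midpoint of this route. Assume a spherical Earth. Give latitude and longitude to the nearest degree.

From cos δ = sin φ₁ sin φ₂ + cos φ₁ cos φ₂ cos Δλ, the central angle is δ ≈ 1.841 rad (105.5°).
Interpolate at f = 1/2 with slerp weights a = sin((1−f)δ)/sin δ ≈ 0.826, b = sin(fδ)/sin δ ≈ 0.826.
p = a·p₁ + b·p₂ ≈ (0.259, -0.427, -0.867); φ = arcsin(p_z) ≈ -60.06°, λ = atan2(p_y, p_x) ≈ -58.79°.

≈ lat -60°, lon -59°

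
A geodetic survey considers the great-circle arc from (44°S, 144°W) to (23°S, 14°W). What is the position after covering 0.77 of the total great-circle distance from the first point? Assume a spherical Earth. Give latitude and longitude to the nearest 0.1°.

The haversine formula gives a central angle δ ≈ 1.726 rad (98.9°) between the endpoints.
Interpolate at f = 0.77 with slerp weights a = sin((1−f)δ)/sin δ ≈ 0.391, b = sin(fδ)/sin δ ≈ 0.983.
p = a·p₁ + b·p₂ ≈ (0.650, -0.384, -0.656); φ = arcsin(p_z) ≈ -40.97°, λ = atan2(p_y, p_x) ≈ -30.59°.

≈ (41.0°S, 30.6°W)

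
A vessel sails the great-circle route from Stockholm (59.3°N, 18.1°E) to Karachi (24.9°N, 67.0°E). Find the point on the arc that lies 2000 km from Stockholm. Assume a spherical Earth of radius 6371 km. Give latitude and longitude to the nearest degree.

The haversine formula gives a central angle δ ≈ 0.841 rad (48.2°) between the endpoints. The total great-circle distance is δ·R ≈ 0.841 × 6371 ≈ 5360 km, so the target fraction is f = 2000/5360 ≈ 0.373.
Interpolate at f ≈ 0.373 with slerp weights a = sin((1−f)δ)/sin δ ≈ 0.675, b = sin(fδ)/sin δ ≈ 0.414.
p = a·p₁ + b·p₂ ≈ (0.474, 0.453, 0.755); φ = arcsin(p_z) ≈ 49.01°, λ = atan2(p_y, p_x) ≈ 43.67°.

≈ 49°N, 44°E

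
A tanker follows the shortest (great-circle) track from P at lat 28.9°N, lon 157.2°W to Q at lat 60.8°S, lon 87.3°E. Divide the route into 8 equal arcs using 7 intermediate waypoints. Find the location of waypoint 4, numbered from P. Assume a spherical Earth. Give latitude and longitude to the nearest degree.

Convert each endpoint to a unit vector on the sphere (x = cos φ cos λ, y = cos φ sin λ, z = sin φ).
The central angle between the endpoints is δ = arccos(p₁·p₂) ≈ 2.221 rad (127.3°).
Interpolate at f = 4/8 with slerp weights a = sin((1−f)δ)/sin δ ≈ 1.126, b = sin(fδ)/sin δ ≈ 1.126.
p = a·p₁ + b·p₂ ≈ (-0.883, 0.167, -0.439); φ = arcsin(p_z) ≈ -26.03°, λ = atan2(p_y, p_x) ≈ 169.31°.

≈ lat 26°S, lon 169°E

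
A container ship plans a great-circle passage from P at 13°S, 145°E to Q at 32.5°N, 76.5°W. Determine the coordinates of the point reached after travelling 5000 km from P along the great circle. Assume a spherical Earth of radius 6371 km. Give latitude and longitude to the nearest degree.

≈ 13°N, 178°W

Write both endpoints as unit vectors p₁, p₂ with components (cos φ cos λ, cos φ sin λ, sin φ).
The central angle between the endpoints is δ = arccos(p₁·p₂) ≈ 2.398 rad (137.4°). The total great-circle distance is δ·R ≈ 2.398 × 6371 ≈ 15280 km, so the target fraction is f = 5000/15280 ≈ 0.327.
Interpolate at f ≈ 0.327 with slerp weights a = sin((1−f)δ)/sin δ ≈ 1.477, b = sin(fδ)/sin δ ≈ 1.044.
p = a·p₁ + b·p₂ ≈ (-0.973, -0.031, 0.229); φ = arcsin(p_z) ≈ 13.24°, λ = atan2(p_y, p_x) ≈ -178.16°.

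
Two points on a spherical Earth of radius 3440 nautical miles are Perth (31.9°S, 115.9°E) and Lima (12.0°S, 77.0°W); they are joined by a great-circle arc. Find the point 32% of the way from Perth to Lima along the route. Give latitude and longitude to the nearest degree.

From cos δ = sin φ₁ sin φ₂ + cos φ₁ cos φ₂ cos Δλ, the central angle is δ ≈ 2.346 rad (134.4°).
Interpolate at f = 0.32 with slerp weights a = sin((1−f)δ)/sin δ ≈ 1.399, b = sin(fδ)/sin δ ≈ 0.955.
p = a·p₁ + b·p₂ ≈ (-0.309, 0.159, -0.938); φ = arcsin(p_z) ≈ -69.68°, λ = atan2(p_y, p_x) ≈ 152.80°.

≈ (70°S, 153°E)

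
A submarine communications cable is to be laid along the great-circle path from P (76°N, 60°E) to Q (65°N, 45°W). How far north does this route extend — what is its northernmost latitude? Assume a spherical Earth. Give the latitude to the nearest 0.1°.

≈ 79.1°N

The great circle lies in the plane with unit normal n̂ = (p₁ × p₂)/|p₁ × p₂|.
Here n̂_z ≈ -0.189; the vertex latitude is φ_max = arccos|n̂_z| ≈ 79.1°.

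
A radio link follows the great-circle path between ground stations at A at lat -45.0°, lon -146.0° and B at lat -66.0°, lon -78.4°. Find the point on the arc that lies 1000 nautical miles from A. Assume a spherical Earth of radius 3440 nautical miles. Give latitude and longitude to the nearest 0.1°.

≈ lat -57.5°, lon -128.2°

The haversine formula gives a central angle δ ≈ 0.714 rad (40.9°) between the endpoints. The total great-circle distance is δ·R ≈ 0.714 × 3440 ≈ 2457 nmi, so the target fraction is f = 1000/2457 ≈ 0.407.
Interpolate at f ≈ 0.407 with slerp weights a = sin((1−f)δ)/sin δ ≈ 0.627, b = sin(fδ)/sin δ ≈ 0.438.
p = a·p₁ + b·p₂ ≈ (-0.332, -0.422, -0.843); φ = arcsin(p_z) ≈ -57.50°, λ = atan2(p_y, p_x) ≈ -128.17°.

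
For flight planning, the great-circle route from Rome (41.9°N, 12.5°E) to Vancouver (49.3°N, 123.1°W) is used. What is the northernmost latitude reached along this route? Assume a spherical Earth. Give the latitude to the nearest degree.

≈ 70°N

The great circle lies in the plane with unit normal n̂ = (p₁ × p₂)/|p₁ × p₂|.
Here n̂_z ≈ -0.344; the vertex latitude is φ_max = arccos|n̂_z| ≈ 69.9°.
Check via Clairaut: cos φ_max = |cos φ₁| · sin C = cos(41.9°)·sin(27.5°) ≈ 0.344, again giving ≈ 69.9°.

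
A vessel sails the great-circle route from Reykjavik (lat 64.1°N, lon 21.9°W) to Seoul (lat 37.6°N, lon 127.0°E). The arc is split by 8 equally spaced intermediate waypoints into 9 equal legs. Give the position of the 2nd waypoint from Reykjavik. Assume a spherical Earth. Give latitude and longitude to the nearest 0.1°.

≈ lat 77.3°N, lon 11.7°E

Convert each endpoint to a unit vector on the sphere (x = cos φ cos λ, y = cos φ sin λ, z = sin φ).
The central angle between the endpoints is δ = arccos(p₁·p₂) ≈ 1.316 rad (75.4°).
Interpolate at f = 2/9 with slerp weights a = sin((1−f)δ)/sin δ ≈ 0.882, b = sin(fδ)/sin δ ≈ 0.298.
p = a·p₁ + b·p₂ ≈ (0.216, 0.045, 0.975); φ = arcsin(p_z) ≈ 77.28°, λ = atan2(p_y, p_x) ≈ 11.71°.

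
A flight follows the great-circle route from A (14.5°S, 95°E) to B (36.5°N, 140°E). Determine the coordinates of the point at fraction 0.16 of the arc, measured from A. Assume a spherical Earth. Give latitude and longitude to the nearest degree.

From cos δ = sin φ₁ sin φ₂ + cos φ₁ cos φ₂ cos Δλ, the central angle is δ ≈ 1.158 rad (66.3°).
Interpolate at f = 0.16 with slerp weights a = sin((1−f)δ)/sin δ ≈ 0.902, b = sin(fδ)/sin δ ≈ 0.201.
p = a·p₁ + b·p₂ ≈ (-0.200, 0.974, -0.106); φ = arcsin(p_z) ≈ -6.10°, λ = atan2(p_y, p_x) ≈ 101.60°.

≈ (6°S, 102°E)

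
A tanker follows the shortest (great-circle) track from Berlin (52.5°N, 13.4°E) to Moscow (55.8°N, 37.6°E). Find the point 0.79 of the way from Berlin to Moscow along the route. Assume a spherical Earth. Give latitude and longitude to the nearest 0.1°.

≈ 55.5°N, 32.2°E

Write both endpoints as unit vectors p₁, p₂ with components (cos φ cos λ, cos φ sin λ, sin φ).
The central angle between the endpoints is δ = arccos(p₁·p₂) ≈ 0.253 rad (14.5°).
Interpolate at f = 0.79 with slerp weights a = sin((1−f)δ)/sin δ ≈ 0.212, b = sin(fδ)/sin δ ≈ 0.793.
p = a·p₁ + b·p₂ ≈ (0.479, 0.302, 0.824); φ = arcsin(p_z) ≈ 55.52°, λ = atan2(p_y, p_x) ≈ 32.23°.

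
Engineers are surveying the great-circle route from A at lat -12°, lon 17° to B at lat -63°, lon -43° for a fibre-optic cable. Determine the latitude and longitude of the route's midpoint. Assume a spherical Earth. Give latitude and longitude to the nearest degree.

≈ lat -41°, lon -1°

From cos δ = sin φ₁ sin φ₂ + cos φ₁ cos φ₂ cos Δλ, the central angle is δ ≈ 1.151 rad (66.0°).
Interpolate at f = 1/2 with slerp weights a = sin((1−f)δ)/sin δ ≈ 0.596, b = sin(fδ)/sin δ ≈ 0.596.
p = a·p₁ + b·p₂ ≈ (0.755, -0.014, -0.655); φ = arcsin(p_z) ≈ -40.92°, λ = atan2(p_y, p_x) ≈ -1.07°.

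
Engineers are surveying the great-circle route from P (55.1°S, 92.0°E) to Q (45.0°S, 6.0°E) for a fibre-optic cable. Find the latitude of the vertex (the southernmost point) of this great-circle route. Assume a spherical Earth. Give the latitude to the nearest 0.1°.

≈ 59.4°S

The great circle lies in the plane with unit normal n̂ = (p₁ × p₂)/|p₁ × p₂|.
Here n̂_z ≈ -0.508; the vertex latitude is φ_max = arccos|n̂_z| ≈ 59.4°.
Check via Clairaut: cos φ_max = |cos φ₁| · sin C = cos(55.1°)·sin(117.3°) ≈ 0.508, again giving ≈ 59.4°.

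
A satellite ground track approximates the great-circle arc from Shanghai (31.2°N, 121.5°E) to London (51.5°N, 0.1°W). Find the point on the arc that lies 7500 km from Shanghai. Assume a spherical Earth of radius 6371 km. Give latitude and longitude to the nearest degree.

≈ 60°N, 23°E

Write both endpoints as unit vectors p₁, p₂ with components (cos φ cos λ, cos φ sin λ, sin φ).
The central angle between the endpoints is δ = arccos(p₁·p₂) ≈ 1.444 rad (82.7°). The total great-circle distance is δ·R ≈ 1.444 × 6371 ≈ 9200 km, so the target fraction is f = 7500/9200 ≈ 0.815.
Interpolate at f ≈ 0.815 with slerp weights a = sin((1−f)δ)/sin δ ≈ 0.266, b = sin(fδ)/sin δ ≈ 0.931.
p = a·p₁ + b·p₂ ≈ (0.461, 0.193, 0.866); φ = arcsin(p_z) ≈ 60.03°, λ = atan2(p_y, p_x) ≈ 22.71°.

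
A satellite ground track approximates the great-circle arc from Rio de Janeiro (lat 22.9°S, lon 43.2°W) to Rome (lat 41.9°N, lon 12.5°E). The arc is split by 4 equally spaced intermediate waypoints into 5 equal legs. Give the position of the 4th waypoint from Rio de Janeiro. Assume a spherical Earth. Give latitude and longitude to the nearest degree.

Write both endpoints as unit vectors p₁, p₂ with components (cos φ cos λ, cos φ sin λ, sin φ).
The central angle between the endpoints is δ = arccos(p₁·p₂) ≈ 1.444 rad (82.7°).
Interpolate at f = 4/5 with slerp weights a = sin((1−f)δ)/sin δ ≈ 0.287, b = sin(fδ)/sin δ ≈ 0.922.
p = a·p₁ + b·p₂ ≈ (0.863, -0.032, 0.504); φ = arcsin(p_z) ≈ 30.28°, λ = atan2(p_y, p_x) ≈ -2.15°.

≈ lat 30°N, lon 2°W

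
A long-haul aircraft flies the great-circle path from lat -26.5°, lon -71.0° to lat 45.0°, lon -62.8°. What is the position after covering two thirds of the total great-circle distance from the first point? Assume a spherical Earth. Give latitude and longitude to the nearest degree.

≈ lat 21°, lon -66°

The haversine formula gives a central angle δ ≈ 1.255 rad (71.9°) between the endpoints.
Interpolate at f = 2/3 with slerp weights a = sin((1−f)δ)/sin δ ≈ 0.427, b = sin(fδ)/sin δ ≈ 0.781.
p = a·p₁ + b·p₂ ≈ (0.377, -0.853, 0.362); φ = arcsin(p_z) ≈ 21.20°, λ = atan2(p_y, p_x) ≈ -66.15°.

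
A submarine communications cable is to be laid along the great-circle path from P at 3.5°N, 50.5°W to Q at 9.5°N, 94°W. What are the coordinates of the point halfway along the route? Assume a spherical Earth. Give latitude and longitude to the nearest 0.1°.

From cos δ = sin φ₁ sin φ₂ + cos φ₁ cos φ₂ cos Δλ, the central angle is δ ≈ 0.761 rad (43.6°).
Interpolate at f = 1/2 with slerp weights a = sin((1−f)δ)/sin δ ≈ 0.539, b = sin(fδ)/sin δ ≈ 0.539.
p = a·p₁ + b·p₂ ≈ (0.305, -0.945, 0.122); φ = arcsin(p_z) ≈ 6.99°, λ = atan2(p_y, p_x) ≈ -72.11°.

≈ 7.0°N, 72.1°W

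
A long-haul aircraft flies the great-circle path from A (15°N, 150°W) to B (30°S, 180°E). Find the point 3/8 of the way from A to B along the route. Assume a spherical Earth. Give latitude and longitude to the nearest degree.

≈ (2°S, 161°W)

The haversine formula gives a central angle δ ≈ 0.933 rad (53.5°) between the endpoints.
Interpolate at f = 3/8 with slerp weights a = sin((1−f)δ)/sin δ ≈ 0.685, b = sin(fδ)/sin δ ≈ 0.427.
p = a·p₁ + b·p₂ ≈ (-0.943, -0.331, -0.036); φ = arcsin(p_z) ≈ -2.06°, λ = atan2(p_y, p_x) ≈ -160.65°.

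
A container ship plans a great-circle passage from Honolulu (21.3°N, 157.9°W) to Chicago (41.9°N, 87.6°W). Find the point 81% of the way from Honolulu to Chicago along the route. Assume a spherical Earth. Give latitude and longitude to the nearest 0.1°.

≈ 41.6°N, 103.3°W

Write both endpoints as unit vectors p₁, p₂ with components (cos φ cos λ, cos φ sin λ, sin φ).
The central angle between the endpoints is δ = arccos(p₁·p₂) ≈ 1.074 rad (61.6°).
Interpolate at f = 0.81 with slerp weights a = sin((1−f)δ)/sin δ ≈ 0.231, b = sin(fδ)/sin δ ≈ 0.869.
p = a·p₁ + b·p₂ ≈ (-0.172, -0.727, 0.664); φ = arcsin(p_z) ≈ 41.63°, λ = atan2(p_y, p_x) ≈ -103.30°.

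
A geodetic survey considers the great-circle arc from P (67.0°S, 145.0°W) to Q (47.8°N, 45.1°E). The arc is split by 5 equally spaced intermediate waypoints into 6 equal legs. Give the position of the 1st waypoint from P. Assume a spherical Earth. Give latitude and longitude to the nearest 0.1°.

Write both endpoints as unit vectors p₁, p₂ with components (cos φ cos λ, cos φ sin λ, sin φ).
The central angle between the endpoints is δ = arccos(p₁·p₂) ≈ 2.794 rad (160.1°).
Interpolate at f = 1/6 with slerp weights a = sin((1−f)δ)/sin δ ≈ 2.134, b = sin(fδ)/sin δ ≈ 1.320.
p = a·p₁ + b·p₂ ≈ (-0.057, 0.150, -0.987); φ = arcsin(p_z) ≈ -80.78°, λ = atan2(p_y, p_x) ≈ 111.02°.

≈ (80.8°S, 111.0°E)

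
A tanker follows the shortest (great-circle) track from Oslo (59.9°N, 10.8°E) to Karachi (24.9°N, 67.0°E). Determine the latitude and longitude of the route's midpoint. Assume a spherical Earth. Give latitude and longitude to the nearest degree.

≈ (46°N, 48°E)

Write both endpoints as unit vectors p₁, p₂ with components (cos φ cos λ, cos φ sin λ, sin φ).
The central angle between the endpoints is δ = arccos(p₁·p₂) ≈ 0.905 rad (51.9°).
Interpolate at f = 1/2 with slerp weights a = sin((1−f)δ)/sin δ ≈ 0.556, b = sin(fδ)/sin δ ≈ 0.556.
p = a·p₁ + b·p₂ ≈ (0.471, 0.516, 0.715); φ = arcsin(p_z) ≈ 45.65°, λ = atan2(p_y, p_x) ≈ 47.64°.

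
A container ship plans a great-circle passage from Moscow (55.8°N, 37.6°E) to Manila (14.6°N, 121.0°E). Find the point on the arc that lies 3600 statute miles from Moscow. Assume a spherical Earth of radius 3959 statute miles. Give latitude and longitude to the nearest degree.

Convert each endpoint to a unit vector on the sphere (x = cos φ cos λ, y = cos φ sin λ, z = sin φ).
The central angle between the endpoints is δ = arccos(p₁·p₂) ≈ 1.296 rad (74.3°). The total great-circle distance is δ·R ≈ 1.296 × 3959 ≈ 5132 mi, so the target fraction is f = 3600/5132 ≈ 0.701.
Interpolate at f ≈ 0.701 with slerp weights a = sin((1−f)δ)/sin δ ≈ 0.392, b = sin(fδ)/sin δ ≈ 0.820.
p = a·p₁ + b·p₂ ≈ (-0.234, 0.814, 0.531); φ = arcsin(p_z) ≈ 32.07°, λ = atan2(p_y, p_x) ≈ 106.03°.

≈ 32°N, 106°E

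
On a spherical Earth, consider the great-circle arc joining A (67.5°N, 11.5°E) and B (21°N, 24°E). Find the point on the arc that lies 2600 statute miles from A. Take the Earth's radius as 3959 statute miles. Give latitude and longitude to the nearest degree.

≈ (30°N, 23°E)

Write both endpoints as unit vectors p₁, p₂ with components (cos φ cos λ, cos φ sin λ, sin φ).
The central angle between the endpoints is δ = arccos(p₁·p₂) ≈ 0.823 rad (47.2°). The total great-circle distance is δ·R ≈ 0.823 × 3959 ≈ 3259 mi, so the target fraction is f = 2600/3259 ≈ 0.798.
Interpolate at f ≈ 0.798 with slerp weights a = sin((1−f)δ)/sin δ ≈ 0.226, b = sin(fδ)/sin δ ≈ 0.833.
p = a·p₁ + b·p₂ ≈ (0.795, 0.333, 0.507); φ = arcsin(p_z) ≈ 30.47°, λ = atan2(p_y, p_x) ≈ 22.76°.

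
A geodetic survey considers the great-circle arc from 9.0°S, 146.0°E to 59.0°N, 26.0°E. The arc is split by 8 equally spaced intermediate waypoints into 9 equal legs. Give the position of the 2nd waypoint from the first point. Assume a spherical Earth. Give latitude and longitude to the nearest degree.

From cos δ = sin φ₁ sin φ₂ + cos φ₁ cos φ₂ cos Δλ, the central angle is δ ≈ 1.970 rad (112.9°).
Interpolate at f = 2/9 with slerp weights a = sin((1−f)δ)/sin δ ≈ 1.084, b = sin(fδ)/sin δ ≈ 0.460.
p = a·p₁ + b·p₂ ≈ (-0.675, 0.703, 0.225); φ = arcsin(p_z) ≈ 12.98°, λ = atan2(p_y, p_x) ≈ 133.85°.

≈ 13°N, 134°E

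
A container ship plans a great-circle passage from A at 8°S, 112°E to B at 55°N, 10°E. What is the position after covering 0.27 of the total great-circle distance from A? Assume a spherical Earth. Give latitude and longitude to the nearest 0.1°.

Write both endpoints as unit vectors p₁, p₂ with components (cos φ cos λ, cos φ sin λ, sin φ).
The central angle between the endpoints is δ = arccos(p₁·p₂) ≈ 1.805 rad (103.4°).
Interpolate at f = 0.27 with slerp weights a = sin((1−f)δ)/sin δ ≈ 0.995, b = sin(fδ)/sin δ ≈ 0.481.
p = a·p₁ + b·p₂ ≈ (-0.097, 0.962, 0.256); φ = arcsin(p_z) ≈ 14.82°, λ = atan2(p_y, p_x) ≈ 95.78°.

≈ 14.8°N, 95.8°E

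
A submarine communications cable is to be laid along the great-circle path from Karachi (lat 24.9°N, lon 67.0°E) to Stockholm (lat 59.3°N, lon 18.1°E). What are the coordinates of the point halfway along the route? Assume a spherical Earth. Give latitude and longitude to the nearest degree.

≈ lat 45°N, lon 50°E

Write both endpoints as unit vectors p₁, p₂ with components (cos φ cos λ, cos φ sin λ, sin φ).
The central angle between the endpoints is δ = arccos(p₁·p₂) ≈ 0.841 rad (48.2°).
Interpolate at f = 1/2 with slerp weights a = sin((1−f)δ)/sin δ ≈ 0.548, b = sin(fδ)/sin δ ≈ 0.548.
p = a·p₁ + b·p₂ ≈ (0.460, 0.544, 0.702); φ = arcsin(p_z) ≈ 44.56°, λ = atan2(p_y, p_x) ≈ 49.80°.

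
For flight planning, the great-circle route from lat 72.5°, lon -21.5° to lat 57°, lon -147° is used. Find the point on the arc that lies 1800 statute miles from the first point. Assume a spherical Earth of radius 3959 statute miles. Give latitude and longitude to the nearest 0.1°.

≈ lat 73.7°, lon -123.2°

The haversine formula gives a central angle δ ≈ 0.789 rad (45.2°) between the endpoints. The total great-circle distance is δ·R ≈ 0.789 × 3959 ≈ 3123 mi, so the target fraction is f = 1800/3123 ≈ 0.576.
Interpolate at f ≈ 0.576 with slerp weights a = sin((1−f)δ)/sin δ ≈ 0.462, b = sin(fδ)/sin δ ≈ 0.619.
p = a·p₁ + b·p₂ ≈ (-0.153, -0.235, 0.960); φ = arcsin(p_z) ≈ 73.72°, λ = atan2(p_y, p_x) ≈ -123.19°.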